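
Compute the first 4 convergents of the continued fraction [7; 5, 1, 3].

Using the convergent recurrence p_i = a_i*p_{i-1} + p_{i-2}, q_i = a_i*q_{i-1} + q_{i-2} with p_{-2}=0, p_{-1}=1, q_{-2}=1, q_{-1}=0:
  i=0: a_0=7, p_0 = 7*1 + 0 = 7, q_0 = 7*0 + 1 = 1.
  i=1: a_1=5, p_1 = 5*7 + 1 = 36, q_1 = 5*1 + 0 = 5.
  i=2: a_2=1, p_2 = 1*36 + 7 = 43, q_2 = 1*5 + 1 = 6.
  i=3: a_3=3, p_3 = 3*43 + 36 = 165, q_3 = 3*6 + 5 = 23.

7/1, 36/5, 43/6, 165/23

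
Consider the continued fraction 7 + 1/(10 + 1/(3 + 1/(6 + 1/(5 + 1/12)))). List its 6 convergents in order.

7/1, 71/10, 220/31, 1391/196, 7175/1011, 87491/12328

Using the convergent recurrence p_i = a_i*p_{i-1} + p_{i-2}, q_i = a_i*q_{i-1} + q_{i-2} with p_{-2}=0, p_{-1}=1, q_{-2}=1, q_{-1}=0:
  i=0: a_0=7, p_0 = 7*1 + 0 = 7, q_0 = 7*0 + 1 = 1.
  i=1: a_1=10, p_1 = 10*7 + 1 = 71, q_1 = 10*1 + 0 = 10.
  i=2: a_2=3, p_2 = 3*71 + 7 = 220, q_2 = 3*10 + 1 = 31.
  i=3: a_3=6, p_3 = 6*220 + 71 = 1391, q_3 = 6*31 + 10 = 196.
  i=4: a_4=5, p_4 = 5*1391 + 220 = 7175, q_4 = 5*196 + 31 = 1011.
  i=5: a_5=12, p_5 = 12*7175 + 1391 = 87491, q_5 = 12*1011 + 196 = 12328.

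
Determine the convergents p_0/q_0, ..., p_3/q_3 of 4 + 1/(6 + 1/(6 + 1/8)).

4/1, 25/6, 154/37, 1257/302

Using the convergent recurrence p_i = a_i*p_{i-1} + p_{i-2}, q_i = a_i*q_{i-1} + q_{i-2} with p_{-2}=0, p_{-1}=1, q_{-2}=1, q_{-1}=0:
  i=0: a_0=4, p_0 = 4*1 + 0 = 4, q_0 = 4*0 + 1 = 1.
  i=1: a_1=6, p_1 = 6*4 + 1 = 25, q_1 = 6*1 + 0 = 6.
  i=2: a_2=6, p_2 = 6*25 + 4 = 154, q_2 = 6*6 + 1 = 37.
  i=3: a_3=8, p_3 = 8*154 + 25 = 1257, q_3 = 8*37 + 6 = 302.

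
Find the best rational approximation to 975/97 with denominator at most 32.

Expand x = 975/97 as a continued fraction with the Euclidean algorithm:
  975 = 10*97 + 5, so a_0 = 10.
  97 = 19*5 + 2, so a_1 = 19.
  5 = 2*2 + 1, so a_2 = 2.
  2 = 2*1 + 0, so a_3 = 2.
so x = [10; 19, 2, 2].
Convergents (p_i = a_i*p_{i-1} + p_{i-2}, q_i = a_i*q_{i-1} + q_{i-2} with p_{-2}=0, p_{-1}=1, q_{-2}=1, q_{-1}=0), until the denominator exceeds 32:
  i=0: a_0=10, p_0 = 10*1 + 0 = 10, q_0 = 10*0 + 1 = 1.
  i=1: a_1=19, p_1 = 19*10 + 1 = 191, q_1 = 19*1 + 0 = 19.
  i=2: a_2=2, p_2 = 2*191 + 10 = 392, q_2 = 2*19 + 1 = 39.
q_2 = 39 > 32, so the last convergent with denominator <= 32 is p_1/q_1 = 191/19.
The closest fraction with denominator <= 32 is either p_1/q_1 or the intermediate fraction (k*p_1 + p_0)/(k*q_1 + q_0) with the largest k >= 1 whose denominator stays <= 32; these approach x as k grows, and every other convergent or intermediate fraction in range is farther away.
Largest k: floor((32 - q_0)/q_1) = floor((32 - 1)/19) = 1.
That gives (1*191 + 10)/(1*19 + 1) = 201/20.
Compare the errors: |x - 191/19| = |975*19 - 191*97|/(97*19) = 2/1843, and |x - 201/20| = |975*20 - 201*97|/(97*20) = 3/1940.
Cross-multiplying, 2*1940 = 3880 < 5529 = 3*1843, so 2/1843 is smaller: the convergent 191/19 is closer to x than 201/20.

191/19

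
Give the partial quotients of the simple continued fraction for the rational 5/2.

[2; 2]

Run the Euclidean algorithm on 5 and 2; the successive quotients are the partial quotients a_0, a_1, ... (each step inverts the fractional part left over by the previous one):
  5 = 2*2 + 1, so a_0 = 2.
  2 = 2*1 + 0, so a_1 = 2.
The remainder reaches 0 after 2 divisions, so the expansion has 2 partial quotients, read off in order.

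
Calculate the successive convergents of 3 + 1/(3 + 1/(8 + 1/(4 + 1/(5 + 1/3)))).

3/1, 10/3, 83/25, 342/103, 1793/540, 5721/1723

Using the convergent recurrence p_i = a_i*p_{i-1} + p_{i-2}, q_i = a_i*q_{i-1} + q_{i-2} with p_{-2}=0, p_{-1}=1, q_{-2}=1, q_{-1}=0:
  i=0: a_0=3, p_0 = 3*1 + 0 = 3, q_0 = 3*0 + 1 = 1.
  i=1: a_1=3, p_1 = 3*3 + 1 = 10, q_1 = 3*1 + 0 = 3.
  i=2: a_2=8, p_2 = 8*10 + 3 = 83, q_2 = 8*3 + 1 = 25.
  i=3: a_3=4, p_3 = 4*83 + 10 = 342, q_3 = 4*25 + 3 = 103.
  i=4: a_4=5, p_4 = 5*342 + 83 = 1793, q_4 = 5*103 + 25 = 540.
  i=5: a_5=3, p_5 = 3*1793 + 342 = 5721, q_5 = 3*540 + 103 = 1723.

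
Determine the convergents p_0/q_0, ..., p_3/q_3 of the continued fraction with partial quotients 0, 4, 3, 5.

Using the convergent recurrence p_i = a_i*p_{i-1} + p_{i-2}, q_i = a_i*q_{i-1} + q_{i-2} with p_{-2}=0, p_{-1}=1, q_{-2}=1, q_{-1}=0:
  i=0: a_0=0, p_0 = 0*1 + 0 = 0, q_0 = 0*0 + 1 = 1.
  i=1: a_1=4, p_1 = 4*0 + 1 = 1, q_1 = 4*1 + 0 = 4.
  i=2: a_2=3, p_2 = 3*1 + 0 = 3, q_2 = 3*4 + 1 = 13.
  i=3: a_3=5, p_3 = 5*3 + 1 = 16, q_3 = 5*13 + 4 = 69.

0/1, 1/4, 3/13, 16/69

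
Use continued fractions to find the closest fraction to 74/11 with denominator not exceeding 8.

Expand x = 74/11 as a continued fraction with the Euclidean algorithm:
  74 = 6*11 + 8, so a_0 = 6.
  11 = 1*8 + 3, so a_1 = 1.
  8 = 2*3 + 2, so a_2 = 2.
  3 = 1*2 + 1, so a_3 = 1.
  2 = 2*1 + 0, so a_4 = 2.
so x = [6; 1, 2, 1, 2].
Convergents (p_i = a_i*p_{i-1} + p_{i-2}, q_i = a_i*q_{i-1} + q_{i-2} with p_{-2}=0, p_{-1}=1, q_{-2}=1, q_{-1}=0), until the denominator exceeds 8:
  i=0: a_0=6, p_0 = 6*1 + 0 = 6, q_0 = 6*0 + 1 = 1.
  i=1: a_1=1, p_1 = 1*6 + 1 = 7, q_1 = 1*1 + 0 = 1.
  i=2: a_2=2, p_2 = 2*7 + 6 = 20, q_2 = 2*1 + 1 = 3.
  i=3: a_3=1, p_3 = 1*20 + 7 = 27, q_3 = 1*3 + 1 = 4.
  i=4: a_4=2, p_4 = 2*27 + 20 = 74, q_4 = 2*4 + 3 = 11.
q_4 = 11 > 8, so the last convergent with denominator <= 8 is p_3/q_3 = 27/4.
The closest fraction with denominator <= 8 is either p_3/q_3 or the intermediate fraction (k*p_3 + p_2)/(k*q_3 + q_2) with the largest k >= 1 whose denominator stays <= 8; these approach x as k grows, and every other convergent or intermediate fraction in range is farther away.
Largest k: floor((8 - q_2)/q_3) = floor((8 - 3)/4) = 1.
That gives (1*27 + 20)/(1*4 + 3) = 47/7.
Compare the errors: |x - 27/4| = |74*4 - 27*11|/(11*4) = 1/44, and |x - 47/7| = |74*7 - 47*11|/(11*7) = 1/77.
Cross-multiplying, 1*44 = 44 < 77 = 1*77, so 1/77 is smaller: the intermediate fraction 47/7 is closer to x than 27/4.

47/7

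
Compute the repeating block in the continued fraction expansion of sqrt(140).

Write x_i = (sqrt(140) + m_i)/d_i with (m_0, d_0) = (0, 1). a_0 = floor(sqrt(140)) = 11, since 11^2 = 121 <= 140 < 144 = 12^2.
Iterate m_{i+1} = d_i*a_i - m_i, d_{i+1} = (140 - m_{i+1}^2)/d_i, a_{i+1} = floor((a_0 + m_{i+1})/d_{i+1}):
  m_1 = 1*11 - 0 = 11, d_1 = (140 - 11^2)/1 = 19/1 = 19, a_1 = floor((11 + 11)/19) = 1.
  m_2 = 19*1 - 11 = 8, d_2 = (140 - 8^2)/19 = 76/19 = 4, a_2 = floor((11 + 8)/4) = 4.
  m_3 = 4*4 - 8 = 8, d_3 = (140 - 8^2)/4 = 76/4 = 19, a_3 = floor((11 + 8)/19) = 1.
  m_4 = 19*1 - 8 = 11, d_4 = (140 - 11^2)/19 = 19/19 = 1, a_4 = floor((11 + 11)/1) = 22.
  m_5 = 1*22 - 11 = 11, d_5 = (140 - 11^2)/1 = 19/1 = 19: (m_5, d_5) = (m_1, d_1) = (11, 19), so from here the quotients repeat a_1, ..., a_4; the period length is 4.
Hence the expansion of sqrt(140) is a_0 = 11 followed by the repeating block 1, 4, 1, 22 (period 4).

[11; (1, 4, 1, 22)]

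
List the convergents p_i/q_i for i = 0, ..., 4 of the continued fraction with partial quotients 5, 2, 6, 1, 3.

5/1, 11/2, 71/13, 82/15, 317/58

Using the convergent recurrence p_i = a_i*p_{i-1} + p_{i-2}, q_i = a_i*q_{i-1} + q_{i-2} with p_{-2}=0, p_{-1}=1, q_{-2}=1, q_{-1}=0:
  i=0: a_0=5, p_0 = 5*1 + 0 = 5, q_0 = 5*0 + 1 = 1.
  i=1: a_1=2, p_1 = 2*5 + 1 = 11, q_1 = 2*1 + 0 = 2.
  i=2: a_2=6, p_2 = 6*11 + 5 = 71, q_2 = 6*2 + 1 = 13.
  i=3: a_3=1, p_3 = 1*71 + 11 = 82, q_3 = 1*13 + 2 = 15.
  i=4: a_4=3, p_4 = 3*82 + 71 = 317, q_4 = 3*15 + 13 = 58.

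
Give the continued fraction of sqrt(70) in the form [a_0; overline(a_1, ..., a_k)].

Write x_i = (sqrt(70) + m_i)/d_i with (m_0, d_0) = (0, 1). a_0 = floor(sqrt(70)) = 8, since 8^2 = 64 <= 70 < 81 = 9^2.
Iterate m_{i+1} = d_i*a_i - m_i, d_{i+1} = (70 - m_{i+1}^2)/d_i, a_{i+1} = floor((a_0 + m_{i+1})/d_{i+1}):
  m_1 = 1*8 - 0 = 8, d_1 = (70 - 8^2)/1 = 6/1 = 6, a_1 = floor((8 + 8)/6) = 2.
  m_2 = 6*2 - 8 = 4, d_2 = (70 - 4^2)/6 = 54/6 = 9, a_2 = floor((8 + 4)/9) = 1.
  m_3 = 9*1 - 4 = 5, d_3 = (70 - 5^2)/9 = 45/9 = 5, a_3 = floor((8 + 5)/5) = 2.
  m_4 = 5*2 - 5 = 5, d_4 = (70 - 5^2)/5 = 45/5 = 9, a_4 = floor((8 + 5)/9) = 1.
  m_5 = 9*1 - 5 = 4, d_5 = (70 - 4^2)/9 = 54/9 = 6, a_5 = floor((8 + 4)/6) = 2.
  m_6 = 6*2 - 4 = 8, d_6 = (70 - 8^2)/6 = 6/6 = 1, a_6 = floor((8 + 8)/1) = 16.
  m_7 = 1*16 - 8 = 8, d_7 = (70 - 8^2)/1 = 6/1 = 6: (m_7, d_7) = (m_1, d_1) = (8, 6), so from here the quotients repeat a_1, ..., a_6; the period length is 6.
Hence the expansion of sqrt(70) is a_0 = 8 followed by the repeating block 2, 1, 2, 1, 2, 16 (period 6).

[8; overline(2, 1, 2, 1, 2, 16)]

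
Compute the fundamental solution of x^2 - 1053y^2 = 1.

First expand sqrt(1053) as a continued fraction. With x_i = (sqrt(1053) + m_i)/d_i and (m_0, d_0) = (0, 1): a_0 = floor(sqrt(1053)) = 32, since 32^2 = 1024 <= 1053 < 1089 = 33^2.
Iterate m_{i+1} = d_i*a_i - m_i, d_{i+1} = (1053 - m_{i+1}^2)/d_i, a_{i+1} = floor((a_0 + m_{i+1})/d_{i+1}):
  m_1 = 1*32 - 0 = 32, d_1 = (1053 - 32^2)/1 = 29/1 = 29, a_1 = floor((32 + 32)/29) = 2.
  m_2 = 29*2 - 32 = 26, d_2 = (1053 - 26^2)/29 = 377/29 = 13, a_2 = floor((32 + 26)/13) = 4.
  m_3 = 13*4 - 26 = 26, d_3 = (1053 - 26^2)/13 = 377/13 = 29, a_3 = floor((32 + 26)/29) = 2.
  m_4 = 29*2 - 26 = 32, d_4 = (1053 - 32^2)/29 = 29/29 = 1, a_4 = floor((32 + 32)/1) = 64.
  m_5 = 1*64 - 32 = 32, d_5 = (1053 - 32^2)/1 = 29/1 = 29: (m_5, d_5) = (m_1, d_1) = (32, 29), so from here the quotients repeat a_1, ..., a_4; the period length is 4.
So sqrt(1053) = [32; (2, 4, 2, 64)] with period length k = 4.
k is even, so the fundamental solution of x^2 - 1053y^2 = 1 is (p_{k-1}, q_{k-1}) = (p_3, q_3); compute convergents through index 3.
Convergents (p_i = a_i*p_{i-1} + p_{i-2}, q_i = a_i*q_{i-1} + q_{i-2} with p_{-2}=0, p_{-1}=1, q_{-2}=1, q_{-1}=0):
  i=0: a_0=32, p_0 = 32*1 + 0 = 32, q_0 = 32*0 + 1 = 1.
  i=1: a_1=2, p_1 = 2*32 + 1 = 65, q_1 = 2*1 + 0 = 2.
  i=2: a_2=4, p_2 = 4*65 + 32 = 292, q_2 = 4*2 + 1 = 9.
  i=3: a_3=2, p_3 = 2*292 + 65 = 649, q_3 = 2*9 + 2 = 20.
Check: 649^2 - 1053*20^2 = 421201 - 421200 = 1, so (x, y) = (649, 20) solves the equation, and by the theorem it is the least positive solution.

(x, y) = (649, 20)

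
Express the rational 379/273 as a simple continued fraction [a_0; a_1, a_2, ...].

[1; 2, 1, 1, 2, 1, 4, 3]

Run the Euclidean algorithm on 379 and 273; the successive quotients are the partial quotients a_0, a_1, ... (each step inverts the fractional part left over by the previous one):
  379 = 1*273 + 106, so a_0 = 1.
  273 = 2*106 + 61, so a_1 = 2.
  106 = 1*61 + 45, so a_2 = 1.
  61 = 1*45 + 16, so a_3 = 1.
  45 = 2*16 + 13, so a_4 = 2.
  16 = 1*13 + 3, so a_5 = 1.
  13 = 4*3 + 1, so a_6 = 4.
  3 = 3*1 + 0, so a_7 = 3.
The remainder reaches 0 after 8 divisions, so the expansion has 8 partial quotients, read off in order.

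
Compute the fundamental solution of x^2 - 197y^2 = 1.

First expand sqrt(197) as a continued fraction. With x_i = (sqrt(197) + m_i)/d_i and (m_0, d_0) = (0, 1): a_0 = floor(sqrt(197)) = 14, since 14^2 = 196 <= 197 < 225 = 15^2.
Iterate m_{i+1} = d_i*a_i - m_i, d_{i+1} = (197 - m_{i+1}^2)/d_i, a_{i+1} = floor((a_0 + m_{i+1})/d_{i+1}):
  m_1 = 1*14 - 0 = 14, d_1 = (197 - 14^2)/1 = 1/1 = 1, a_1 = floor((14 + 14)/1) = 28.
  m_2 = 1*28 - 14 = 14, d_2 = (197 - 14^2)/1 = 1/1 = 1: (m_2, d_2) = (m_1, d_1) = (14, 1), so from here the quotient a_1 repeats; the period length is 1.
So sqrt(197) = [14; (28)] with period length k = 1.
k is odd, so (p_{k-1}, q_{k-1}) only solves x^2 - 197y^2 = -1 and the fundamental solution of x^2 - 197y^2 = 1 is (p_{2k-1}, q_{2k-1}) = (p_1, q_1); compute convergents through index 1, running through the period twice.
Convergents (p_i = a_i*p_{i-1} + p_{i-2}, q_i = a_i*q_{i-1} + q_{i-2} with p_{-2}=0, p_{-1}=1, q_{-2}=1, q_{-1}=0):
  i=0: a_0=14, p_0 = 14*1 + 0 = 14, q_0 = 14*0 + 1 = 1.
  i=1: a_1=28, p_1 = 28*14 + 1 = 393, q_1 = 28*1 + 0 = 28.
Indeed p_0^2 - 197*q_0^2 = 196 - 197 = -1, not +1.
Check: 393^2 - 197*28^2 = 154449 - 154448 = 1, so (x, y) = (393, 28) solves the equation, and by the theorem it is the least positive solution.

(x, y) = (393, 28)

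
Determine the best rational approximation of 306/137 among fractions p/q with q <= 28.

Expand x = 306/137 as a continued fraction with the Euclidean algorithm:
  306 = 2*137 + 32, so a_0 = 2.
  137 = 4*32 + 9, so a_1 = 4.
  32 = 3*9 + 5, so a_2 = 3.
  9 = 1*5 + 4, so a_3 = 1.
  5 = 1*4 + 1, so a_4 = 1.
  4 = 4*1 + 0, so a_5 = 4.
so x = [2; 4, 3, 1, 1, 4].
Convergents (p_i = a_i*p_{i-1} + p_{i-2}, q_i = a_i*q_{i-1} + q_{i-2} with p_{-2}=0, p_{-1}=1, q_{-2}=1, q_{-1}=0), until the denominator exceeds 28:
  i=0: a_0=2, p_0 = 2*1 + 0 = 2, q_0 = 2*0 + 1 = 1.
  i=1: a_1=4, p_1 = 4*2 + 1 = 9, q_1 = 4*1 + 0 = 4.
  i=2: a_2=3, p_2 = 3*9 + 2 = 29, q_2 = 3*4 + 1 = 13.
  i=3: a_3=1, p_3 = 1*29 + 9 = 38, q_3 = 1*13 + 4 = 17.
  i=4: a_4=1, p_4 = 1*38 + 29 = 67, q_4 = 1*17 + 13 = 30.
q_4 = 30 > 28, so the last convergent with denominator <= 28 is p_3/q_3 = 38/17.
The closest fraction with denominator <= 28 is either p_3/q_3 or the intermediate fraction (k*p_3 + p_2)/(k*q_3 + q_2) with the largest k >= 1 whose denominator stays <= 28; these approach x as k grows, and every other convergent or intermediate fraction in range is farther away.
Largest k: floor((28 - q_2)/q_3) = floor((28 - 13)/17) = 0.
Since k = 0, no intermediate fraction beyond p_3/q_3 has denominator <= 28, so the convergent 38/17 is the closest (its error is |306*17 - 38*137|/(137*17) = 4/2329).

38/17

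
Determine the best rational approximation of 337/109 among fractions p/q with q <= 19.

34/11

Expand x = 337/109 as a continued fraction with the Euclidean algorithm:
  337 = 3*109 + 10, so a_0 = 3.
  109 = 10*10 + 9, so a_1 = 10.
  10 = 1*9 + 1, so a_2 = 1.
  9 = 9*1 + 0, so a_3 = 9.
so x = [3; 10, 1, 9].
Convergents (p_i = a_i*p_{i-1} + p_{i-2}, q_i = a_i*q_{i-1} + q_{i-2} with p_{-2}=0, p_{-1}=1, q_{-2}=1, q_{-1}=0), until the denominator exceeds 19:
  i=0: a_0=3, p_0 = 3*1 + 0 = 3, q_0 = 3*0 + 1 = 1.
  i=1: a_1=10, p_1 = 10*3 + 1 = 31, q_1 = 10*1 + 0 = 10.
  i=2: a_2=1, p_2 = 1*31 + 3 = 34, q_2 = 1*10 + 1 = 11.
  i=3: a_3=9, p_3 = 9*34 + 31 = 337, q_3 = 9*11 + 10 = 109.
q_3 = 109 > 19, so the last convergent with denominator <= 19 is p_2/q_2 = 34/11.
The closest fraction with denominator <= 19 is either p_2/q_2 or the intermediate fraction (k*p_2 + p_1)/(k*q_2 + q_1) with the largest k >= 1 whose denominator stays <= 19; these approach x as k grows, and every other convergent or intermediate fraction in range is farther away.
Largest k: floor((19 - q_1)/q_2) = floor((19 - 10)/11) = 0.
Since k = 0, no intermediate fraction beyond p_2/q_2 has denominator <= 19, so the convergent 34/11 is the closest (its error is |337*11 - 34*109|/(109*11) = 1/1199).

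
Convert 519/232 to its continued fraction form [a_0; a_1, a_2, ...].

Run the Euclidean algorithm on 519 and 232; the successive quotients are the partial quotients a_0, a_1, ... (each step inverts the fractional part left over by the previous one):
  519 = 2*232 + 55, so a_0 = 2.
  232 = 4*55 + 12, so a_1 = 4.
  55 = 4*12 + 7, so a_2 = 4.
  12 = 1*7 + 5, so a_3 = 1.
  7 = 1*5 + 2, so a_4 = 1.
  5 = 2*2 + 1, so a_5 = 2.
  2 = 2*1 + 0, so a_6 = 2.
The remainder reaches 0 after 7 divisions, so the expansion has 7 partial quotients, read off in order.

[2; 4, 4, 1, 1, 2, 2]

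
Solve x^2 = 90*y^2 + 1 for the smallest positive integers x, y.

First expand sqrt(90) as a continued fraction. With x_i = (sqrt(90) + m_i)/d_i and (m_0, d_0) = (0, 1): a_0 = floor(sqrt(90)) = 9, since 9^2 = 81 <= 90 < 100 = 10^2.
Iterate m_{i+1} = d_i*a_i - m_i, d_{i+1} = (90 - m_{i+1}^2)/d_i, a_{i+1} = floor((a_0 + m_{i+1})/d_{i+1}):
  m_1 = 1*9 - 0 = 9, d_1 = (90 - 9^2)/1 = 9/1 = 9, a_1 = floor((9 + 9)/9) = 2.
  m_2 = 9*2 - 9 = 9, d_2 = (90 - 9^2)/9 = 9/9 = 1, a_2 = floor((9 + 9)/1) = 18.
  m_3 = 1*18 - 9 = 9, d_3 = (90 - 9^2)/1 = 9/1 = 9: (m_3, d_3) = (m_1, d_1) = (9, 9), so from here the quotients repeat a_1, a_2; the period length is 2.
So sqrt(90) = [9; (2, 18)] with period length k = 2.
k is even, so the fundamental solution of x^2 - 90y^2 = 1 is (p_{k-1}, q_{k-1}) = (p_1, q_1); compute convergents through index 1.
Convergents (p_i = a_i*p_{i-1} + p_{i-2}, q_i = a_i*q_{i-1} + q_{i-2} with p_{-2}=0, p_{-1}=1, q_{-2}=1, q_{-1}=0):
  i=0: a_0=9, p_0 = 9*1 + 0 = 9, q_0 = 9*0 + 1 = 1.
  i=1: a_1=2, p_1 = 2*9 + 1 = 19, q_1 = 2*1 + 0 = 2.
Check: 19^2 - 90*2^2 = 361 - 360 = 1, so (x, y) = (19, 2) solves the equation, and by the theorem it is the least positive solution.

(x, y) = (19, 2)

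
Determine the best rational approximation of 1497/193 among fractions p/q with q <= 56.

287/37

Expand x = 1497/193 as a continued fraction with the Euclidean algorithm:
  1497 = 7*193 + 146, so a_0 = 7.
  193 = 1*146 + 47, so a_1 = 1.
  146 = 3*47 + 5, so a_2 = 3.
  47 = 9*5 + 2, so a_3 = 9.
  5 = 2*2 + 1, so a_4 = 2.
  2 = 2*1 + 0, so a_5 = 2.
so x = [7; 1, 3, 9, 2, 2].
Convergents (p_i = a_i*p_{i-1} + p_{i-2}, q_i = a_i*q_{i-1} + q_{i-2} with p_{-2}=0, p_{-1}=1, q_{-2}=1, q_{-1}=0), until the denominator exceeds 56:
  i=0: a_0=7, p_0 = 7*1 + 0 = 7, q_0 = 7*0 + 1 = 1.
  i=1: a_1=1, p_1 = 1*7 + 1 = 8, q_1 = 1*1 + 0 = 1.
  i=2: a_2=3, p_2 = 3*8 + 7 = 31, q_2 = 3*1 + 1 = 4.
  i=3: a_3=9, p_3 = 9*31 + 8 = 287, q_3 = 9*4 + 1 = 37.
  i=4: a_4=2, p_4 = 2*287 + 31 = 605, q_4 = 2*37 + 4 = 78.
q_4 = 78 > 56, so the last convergent with denominator <= 56 is p_3/q_3 = 287/37.
The closest fraction with denominator <= 56 is either p_3/q_3 or the intermediate fraction (k*p_3 + p_2)/(k*q_3 + q_2) with the largest k >= 1 whose denominator stays <= 56; these approach x as k grows, and every other convergent or intermediate fraction in range is farther away.
Largest k: floor((56 - q_2)/q_3) = floor((56 - 4)/37) = 1.
That gives (1*287 + 31)/(1*37 + 4) = 318/41.
Compare the errors: |x - 287/37| = |1497*37 - 287*193|/(193*37) = 2/7141, and |x - 318/41| = |1497*41 - 318*193|/(193*41) = 3/7913.
Cross-multiplying, 2*7913 = 15826 < 21423 = 3*7141, so 2/7141 is smaller: the convergent 287/37 is closer to x than 318/41.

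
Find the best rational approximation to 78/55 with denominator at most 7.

10/7

Expand x = 78/55 as a continued fraction with the Euclidean algorithm:
  78 = 1*55 + 23, so a_0 = 1.
  55 = 2*23 + 9, so a_1 = 2.
  23 = 2*9 + 5, so a_2 = 2.
  9 = 1*5 + 4, so a_3 = 1.
  5 = 1*4 + 1, so a_4 = 1.
  4 = 4*1 + 0, so a_5 = 4.
so x = [1; 2, 2, 1, 1, 4].
Convergents (p_i = a_i*p_{i-1} + p_{i-2}, q_i = a_i*q_{i-1} + q_{i-2} with p_{-2}=0, p_{-1}=1, q_{-2}=1, q_{-1}=0), until the denominator exceeds 7:
  i=0: a_0=1, p_0 = 1*1 + 0 = 1, q_0 = 1*0 + 1 = 1.
  i=1: a_1=2, p_1 = 2*1 + 1 = 3, q_1 = 2*1 + 0 = 2.
  i=2: a_2=2, p_2 = 2*3 + 1 = 7, q_2 = 2*2 + 1 = 5.
  i=3: a_3=1, p_3 = 1*7 + 3 = 10, q_3 = 1*5 + 2 = 7.
  i=4: a_4=1, p_4 = 1*10 + 7 = 17, q_4 = 1*7 + 5 = 12.
q_4 = 12 > 7, so the last convergent with denominator <= 7 is p_3/q_3 = 10/7.
The closest fraction with denominator <= 7 is either p_3/q_3 or the intermediate fraction (k*p_3 + p_2)/(k*q_3 + q_2) with the largest k >= 1 whose denominator stays <= 7; these approach x as k grows, and every other convergent or intermediate fraction in range is farther away.
Largest k: floor((7 - q_2)/q_3) = floor((7 - 5)/7) = 0.
Since k = 0, no intermediate fraction beyond p_3/q_3 has denominator <= 7, so the convergent 10/7 is the closest (its error is |78*7 - 10*55|/(55*7) = 4/385).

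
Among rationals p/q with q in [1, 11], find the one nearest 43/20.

Expand x = 43/20 as a continued fraction with the Euclidean algorithm:
  43 = 2*20 + 3, so a_0 = 2.
  20 = 6*3 + 2, so a_1 = 6.
  3 = 1*2 + 1, so a_2 = 1.
  2 = 2*1 + 0, so a_3 = 2.
so x = [2; 6, 1, 2].
Convergents (p_i = a_i*p_{i-1} + p_{i-2}, q_i = a_i*q_{i-1} + q_{i-2} with p_{-2}=0, p_{-1}=1, q_{-2}=1, q_{-1}=0), until the denominator exceeds 11:
  i=0: a_0=2, p_0 = 2*1 + 0 = 2, q_0 = 2*0 + 1 = 1.
  i=1: a_1=6, p_1 = 6*2 + 1 = 13, q_1 = 6*1 + 0 = 6.
  i=2: a_2=1, p_2 = 1*13 + 2 = 15, q_2 = 1*6 + 1 = 7.
  i=3: a_3=2, p_3 = 2*15 + 13 = 43, q_3 = 2*7 + 6 = 20.
q_3 = 20 > 11, so the last convergent with denominator <= 11 is p_2/q_2 = 15/7.
The closest fraction with denominator <= 11 is either p_2/q_2 or the intermediate fraction (k*p_2 + p_1)/(k*q_2 + q_1) with the largest k >= 1 whose denominator stays <= 11; these approach x as k grows, and every other convergent or intermediate fraction in range is farther away.
Largest k: floor((11 - q_1)/q_2) = floor((11 - 6)/7) = 0.
Since k = 0, no intermediate fraction beyond p_2/q_2 has denominator <= 11, so the convergent 15/7 is the closest (its error is |43*7 - 15*20|/(20*7) = 1/140).

15/7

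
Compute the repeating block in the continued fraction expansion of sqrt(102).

[10; (10, 20)]

Write x_i = (sqrt(102) + m_i)/d_i with (m_0, d_0) = (0, 1). a_0 = floor(sqrt(102)) = 10, since 10^2 = 100 <= 102 < 121 = 11^2.
Iterate m_{i+1} = d_i*a_i - m_i, d_{i+1} = (102 - m_{i+1}^2)/d_i, a_{i+1} = floor((a_0 + m_{i+1})/d_{i+1}):
  m_1 = 1*10 - 0 = 10, d_1 = (102 - 10^2)/1 = 2/1 = 2, a_1 = floor((10 + 10)/2) = 10.
  m_2 = 2*10 - 10 = 10, d_2 = (102 - 10^2)/2 = 2/2 = 1, a_2 = floor((10 + 10)/1) = 20.
  m_3 = 1*20 - 10 = 10, d_3 = (102 - 10^2)/1 = 2/1 = 2: (m_3, d_3) = (m_1, d_1) = (10, 2), so from here the quotients repeat a_1, a_2; the period length is 2.
Hence the expansion of sqrt(102) is a_0 = 10 followed by the repeating block 10, 20 (period 2).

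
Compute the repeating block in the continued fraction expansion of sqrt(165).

Write x_i = (sqrt(165) + m_i)/d_i with (m_0, d_0) = (0, 1). a_0 = floor(sqrt(165)) = 12, since 12^2 = 144 <= 165 < 169 = 13^2.
Iterate m_{i+1} = d_i*a_i - m_i, d_{i+1} = (165 - m_{i+1}^2)/d_i, a_{i+1} = floor((a_0 + m_{i+1})/d_{i+1}):
  m_1 = 1*12 - 0 = 12, d_1 = (165 - 12^2)/1 = 21/1 = 21, a_1 = floor((12 + 12)/21) = 1.
  m_2 = 21*1 - 12 = 9, d_2 = (165 - 9^2)/21 = 84/21 = 4, a_2 = floor((12 + 9)/4) = 5.
  m_3 = 4*5 - 9 = 11, d_3 = (165 - 11^2)/4 = 44/4 = 11, a_3 = floor((12 + 11)/11) = 2.
  m_4 = 11*2 - 11 = 11, d_4 = (165 - 11^2)/11 = 44/11 = 4, a_4 = floor((12 + 11)/4) = 5.
  m_5 = 4*5 - 11 = 9, d_5 = (165 - 9^2)/4 = 84/4 = 21, a_5 = floor((12 + 9)/21) = 1.
  m_6 = 21*1 - 9 = 12, d_6 = (165 - 12^2)/21 = 21/21 = 1, a_6 = floor((12 + 12)/1) = 24.
  m_7 = 1*24 - 12 = 12, d_7 = (165 - 12^2)/1 = 21/1 = 21: (m_7, d_7) = (m_1, d_1) = (12, 21), so from here the quotients repeat a_1, ..., a_6; the period length is 6.
Hence the expansion of sqrt(165) is a_0 = 12 followed by the repeating block 1, 5, 2, 5, 1, 24 (period 6).

[12; (1, 5, 2, 5, 1, 24)]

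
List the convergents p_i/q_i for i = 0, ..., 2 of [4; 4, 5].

4/1, 17/4, 89/21

Using the convergent recurrence p_i = a_i*p_{i-1} + p_{i-2}, q_i = a_i*q_{i-1} + q_{i-2} with p_{-2}=0, p_{-1}=1, q_{-2}=1, q_{-1}=0:
  i=0: a_0=4, p_0 = 4*1 + 0 = 4, q_0 = 4*0 + 1 = 1.
  i=1: a_1=4, p_1 = 4*4 + 1 = 17, q_1 = 4*1 + 0 = 4.
  i=2: a_2=5, p_2 = 5*17 + 4 = 89, q_2 = 5*4 + 1 = 21.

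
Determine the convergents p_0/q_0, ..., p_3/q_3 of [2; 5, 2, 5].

Using the convergent recurrence p_i = a_i*p_{i-1} + p_{i-2}, q_i = a_i*q_{i-1} + q_{i-2} with p_{-2}=0, p_{-1}=1, q_{-2}=1, q_{-1}=0:
  i=0: a_0=2, p_0 = 2*1 + 0 = 2, q_0 = 2*0 + 1 = 1.
  i=1: a_1=5, p_1 = 5*2 + 1 = 11, q_1 = 5*1 + 0 = 5.
  i=2: a_2=2, p_2 = 2*11 + 2 = 24, q_2 = 2*5 + 1 = 11.
  i=3: a_3=5, p_3 = 5*24 + 11 = 131, q_3 = 5*11 + 5 = 60.

2/1, 11/5, 24/11, 131/60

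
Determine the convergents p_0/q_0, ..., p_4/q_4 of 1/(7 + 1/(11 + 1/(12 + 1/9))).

0/1, 1/7, 11/78, 133/943, 1208/8565

Using the convergent recurrence p_i = a_i*p_{i-1} + p_{i-2}, q_i = a_i*q_{i-1} + q_{i-2} with p_{-2}=0, p_{-1}=1, q_{-2}=1, q_{-1}=0:
  i=0: a_0=0, p_0 = 0*1 + 0 = 0, q_0 = 0*0 + 1 = 1.
  i=1: a_1=7, p_1 = 7*0 + 1 = 1, q_1 = 7*1 + 0 = 7.
  i=2: a_2=11, p_2 = 11*1 + 0 = 11, q_2 = 11*7 + 1 = 78.
  i=3: a_3=12, p_3 = 12*11 + 1 = 133, q_3 = 12*78 + 7 = 943.
  i=4: a_4=9, p_4 = 9*133 + 11 = 1208, q_4 = 9*943 + 78 = 8565.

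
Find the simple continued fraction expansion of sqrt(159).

[12; (1, 1, 1, 1, 3, 1, 1, 1, 1, 24)]

Write x_i = (sqrt(159) + m_i)/d_i with (m_0, d_0) = (0, 1). a_0 = floor(sqrt(159)) = 12, since 12^2 = 144 <= 159 < 169 = 13^2.
Iterate m_{i+1} = d_i*a_i - m_i, d_{i+1} = (159 - m_{i+1}^2)/d_i, a_{i+1} = floor((a_0 + m_{i+1})/d_{i+1}):
  m_1 = 1*12 - 0 = 12, d_1 = (159 - 12^2)/1 = 15/1 = 15, a_1 = floor((12 + 12)/15) = 1.
  m_2 = 15*1 - 12 = 3, d_2 = (159 - 3^2)/15 = 150/15 = 10, a_2 = floor((12 + 3)/10) = 1.
  m_3 = 10*1 - 3 = 7, d_3 = (159 - 7^2)/10 = 110/10 = 11, a_3 = floor((12 + 7)/11) = 1.
  m_4 = 11*1 - 7 = 4, d_4 = (159 - 4^2)/11 = 143/11 = 13, a_4 = floor((12 + 4)/13) = 1.
  m_5 = 13*1 - 4 = 9, d_5 = (159 - 9^2)/13 = 78/13 = 6, a_5 = floor((12 + 9)/6) = 3.
  m_6 = 6*3 - 9 = 9, d_6 = (159 - 9^2)/6 = 78/6 = 13, a_6 = floor((12 + 9)/13) = 1.
  m_7 = 13*1 - 9 = 4, d_7 = (159 - 4^2)/13 = 143/13 = 11, a_7 = floor((12 + 4)/11) = 1.
  m_8 = 11*1 - 4 = 7, d_8 = (159 - 7^2)/11 = 110/11 = 10, a_8 = floor((12 + 7)/10) = 1.
  m_9 = 10*1 - 7 = 3, d_9 = (159 - 3^2)/10 = 150/10 = 15, a_9 = floor((12 + 3)/15) = 1.
  m_10 = 15*1 - 3 = 12, d_10 = (159 - 12^2)/15 = 15/15 = 1, a_10 = floor((12 + 12)/1) = 24.
  m_11 = 1*24 - 12 = 12, d_11 = (159 - 12^2)/1 = 15/1 = 15: (m_11, d_11) = (m_1, d_1) = (12, 15), so from here the quotients repeat a_1, ..., a_10; the period length is 10.
Hence the expansion of sqrt(159) is a_0 = 12 followed by the repeating block 1, 1, 1, 1, 3, 1, 1, 1, 1, 24 (period 10).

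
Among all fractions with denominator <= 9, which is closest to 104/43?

17/7

Expand x = 104/43 as a continued fraction with the Euclidean algorithm:
  104 = 2*43 + 18, so a_0 = 2.
  43 = 2*18 + 7, so a_1 = 2.
  18 = 2*7 + 4, so a_2 = 2.
  7 = 1*4 + 3, so a_3 = 1.
  4 = 1*3 + 1, so a_4 = 1.
  3 = 3*1 + 0, so a_5 = 3.
so x = [2; 2, 2, 1, 1, 3].
Convergents (p_i = a_i*p_{i-1} + p_{i-2}, q_i = a_i*q_{i-1} + q_{i-2} with p_{-2}=0, p_{-1}=1, q_{-2}=1, q_{-1}=0), until the denominator exceeds 9:
  i=0: a_0=2, p_0 = 2*1 + 0 = 2, q_0 = 2*0 + 1 = 1.
  i=1: a_1=2, p_1 = 2*2 + 1 = 5, q_1 = 2*1 + 0 = 2.
  i=2: a_2=2, p_2 = 2*5 + 2 = 12, q_2 = 2*2 + 1 = 5.
  i=3: a_3=1, p_3 = 1*12 + 5 = 17, q_3 = 1*5 + 2 = 7.
  i=4: a_4=1, p_4 = 1*17 + 12 = 29, q_4 = 1*7 + 5 = 12.
q_4 = 12 > 9, so the last convergent with denominator <= 9 is p_3/q_3 = 17/7.
The closest fraction with denominator <= 9 is either p_3/q_3 or the intermediate fraction (k*p_3 + p_2)/(k*q_3 + q_2) with the largest k >= 1 whose denominator stays <= 9; these approach x as k grows, and every other convergent or intermediate fraction in range is farther away.
Largest k: floor((9 - q_2)/q_3) = floor((9 - 5)/7) = 0.
Since k = 0, no intermediate fraction beyond p_3/q_3 has denominator <= 9, so the convergent 17/7 is the closest (its error is |104*7 - 17*43|/(43*7) = 3/301).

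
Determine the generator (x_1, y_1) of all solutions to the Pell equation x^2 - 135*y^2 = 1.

(x, y) = (244, 21)

First expand sqrt(135) as a continued fraction. With x_i = (sqrt(135) + m_i)/d_i and (m_0, d_0) = (0, 1): a_0 = floor(sqrt(135)) = 11, since 11^2 = 121 <= 135 < 144 = 12^2.
Iterate m_{i+1} = d_i*a_i - m_i, d_{i+1} = (135 - m_{i+1}^2)/d_i, a_{i+1} = floor((a_0 + m_{i+1})/d_{i+1}):
  m_1 = 1*11 - 0 = 11, d_1 = (135 - 11^2)/1 = 14/1 = 14, a_1 = floor((11 + 11)/14) = 1.
  m_2 = 14*1 - 11 = 3, d_2 = (135 - 3^2)/14 = 126/14 = 9, a_2 = floor((11 + 3)/9) = 1.
  m_3 = 9*1 - 3 = 6, d_3 = (135 - 6^2)/9 = 99/9 = 11, a_3 = floor((11 + 6)/11) = 1.
  m_4 = 11*1 - 6 = 5, d_4 = (135 - 5^2)/11 = 110/11 = 10, a_4 = floor((11 + 5)/10) = 1.
  m_5 = 10*1 - 5 = 5, d_5 = (135 - 5^2)/10 = 110/10 = 11, a_5 = floor((11 + 5)/11) = 1.
  m_6 = 11*1 - 5 = 6, d_6 = (135 - 6^2)/11 = 99/11 = 9, a_6 = floor((11 + 6)/9) = 1.
  m_7 = 9*1 - 6 = 3, d_7 = (135 - 3^2)/9 = 126/9 = 14, a_7 = floor((11 + 3)/14) = 1.
  m_8 = 14*1 - 3 = 11, d_8 = (135 - 11^2)/14 = 14/14 = 1, a_8 = floor((11 + 11)/1) = 22.
  m_9 = 1*22 - 11 = 11, d_9 = (135 - 11^2)/1 = 14/1 = 14: (m_9, d_9) = (m_1, d_1) = (11, 14), so from here the quotients repeat a_1, ..., a_8; the period length is 8.
So sqrt(135) = [11; (1, 1, 1, 1, 1, 1, 1, 22)] with period length k = 8.
k is even, so the fundamental solution of x^2 - 135y^2 = 1 is (p_{k-1}, q_{k-1}) = (p_7, q_7); compute convergents through index 7.
Convergents (p_i = a_i*p_{i-1} + p_{i-2}, q_i = a_i*q_{i-1} + q_{i-2} with p_{-2}=0, p_{-1}=1, q_{-2}=1, q_{-1}=0):
  i=0: a_0=11, p_0 = 11*1 + 0 = 11, q_0 = 11*0 + 1 = 1.
  i=1: a_1=1, p_1 = 1*11 + 1 = 12, q_1 = 1*1 + 0 = 1.
  i=2: a_2=1, p_2 = 1*12 + 11 = 23, q_2 = 1*1 + 1 = 2.
  i=3: a_3=1, p_3 = 1*23 + 12 = 35, q_3 = 1*2 + 1 = 3.
  i=4: a_4=1, p_4 = 1*35 + 23 = 58, q_4 = 1*3 + 2 = 5.
  i=5: a_5=1, p_5 = 1*58 + 35 = 93, q_5 = 1*5 + 3 = 8.
  i=6: a_6=1, p_6 = 1*93 + 58 = 151, q_6 = 1*8 + 5 = 13.
  i=7: a_7=1, p_7 = 1*151 + 93 = 244, q_7 = 1*13 + 8 = 21.
Check: 244^2 - 135*21^2 = 59536 - 59535 = 1, so (x, y) = (244, 21) solves the equation, and by the theorem it is the least positive solution.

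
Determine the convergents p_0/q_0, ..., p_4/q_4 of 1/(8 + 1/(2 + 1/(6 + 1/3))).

Using the convergent recurrence p_i = a_i*p_{i-1} + p_{i-2}, q_i = a_i*q_{i-1} + q_{i-2} with p_{-2}=0, p_{-1}=1, q_{-2}=1, q_{-1}=0:
  i=0: a_0=0, p_0 = 0*1 + 0 = 0, q_0 = 0*0 + 1 = 1.
  i=1: a_1=8, p_1 = 8*0 + 1 = 1, q_1 = 8*1 + 0 = 8.
  i=2: a_2=2, p_2 = 2*1 + 0 = 2, q_2 = 2*8 + 1 = 17.
  i=3: a_3=6, p_3 = 6*2 + 1 = 13, q_3 = 6*17 + 8 = 110.
  i=4: a_4=3, p_4 = 3*13 + 2 = 41, q_4 = 3*110 + 17 = 347.

0/1, 1/8, 2/17, 13/110, 41/347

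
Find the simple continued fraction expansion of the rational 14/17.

[0; 1, 4, 1, 2]

Run the Euclidean algorithm on 14 and 17; the successive quotients are the partial quotients a_0, a_1, ... (each step inverts the fractional part left over by the previous one):
  14 = 0*17 + 14, so a_0 = 0.
  17 = 1*14 + 3, so a_1 = 1.
  14 = 4*3 + 2, so a_2 = 4.
  3 = 1*2 + 1, so a_3 = 1.
  2 = 2*1 + 0, so a_4 = 2.
The remainder reaches 0 after 5 divisions, so the expansion has 5 partial quotients, read off in order.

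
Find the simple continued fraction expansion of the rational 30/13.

[2; 3, 4]

Run the Euclidean algorithm on 30 and 13; the successive quotients are the partial quotients a_0, a_1, ... (each step inverts the fractional part left over by the previous one):
  30 = 2*13 + 4, so a_0 = 2.
  13 = 3*4 + 1, so a_1 = 3.
  4 = 4*1 + 0, so a_2 = 4.
The remainder reaches 0 after 3 divisions, so the expansion has 3 partial quotients, read off in order.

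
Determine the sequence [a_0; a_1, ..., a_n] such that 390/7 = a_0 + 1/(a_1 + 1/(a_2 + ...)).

[55; 1, 2, 2]

Run the Euclidean algorithm on 390 and 7; the successive quotients are the partial quotients a_0, a_1, ... (each step inverts the fractional part left over by the previous one):
  390 = 55*7 + 5, so a_0 = 55.
  7 = 1*5 + 2, so a_1 = 1.
  5 = 2*2 + 1, so a_2 = 2.
  2 = 2*1 + 0, so a_3 = 2.
The remainder reaches 0 after 4 divisions, so the expansion has 4 partial quotients, read off in order.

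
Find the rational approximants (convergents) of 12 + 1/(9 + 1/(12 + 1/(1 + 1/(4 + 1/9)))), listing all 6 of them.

12/1, 109/9, 1320/109, 1429/118, 7036/581, 64753/5347

Using the convergent recurrence p_i = a_i*p_{i-1} + p_{i-2}, q_i = a_i*q_{i-1} + q_{i-2} with p_{-2}=0, p_{-1}=1, q_{-2}=1, q_{-1}=0:
  i=0: a_0=12, p_0 = 12*1 + 0 = 12, q_0 = 12*0 + 1 = 1.
  i=1: a_1=9, p_1 = 9*12 + 1 = 109, q_1 = 9*1 + 0 = 9.
  i=2: a_2=12, p_2 = 12*109 + 12 = 1320, q_2 = 12*9 + 1 = 109.
  i=3: a_3=1, p_3 = 1*1320 + 109 = 1429, q_3 = 1*109 + 9 = 118.
  i=4: a_4=4, p_4 = 4*1429 + 1320 = 7036, q_4 = 4*118 + 109 = 581.
  i=5: a_5=9, p_5 = 9*7036 + 1429 = 64753, q_5 = 9*581 + 118 = 5347.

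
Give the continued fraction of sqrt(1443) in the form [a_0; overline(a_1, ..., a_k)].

[37; overline(1, 74)]

Write x_i = (sqrt(1443) + m_i)/d_i with (m_0, d_0) = (0, 1). a_0 = floor(sqrt(1443)) = 37, since 37^2 = 1369 <= 1443 < 1444 = 38^2.
Iterate m_{i+1} = d_i*a_i - m_i, d_{i+1} = (1443 - m_{i+1}^2)/d_i, a_{i+1} = floor((a_0 + m_{i+1})/d_{i+1}):
  m_1 = 1*37 - 0 = 37, d_1 = (1443 - 37^2)/1 = 74/1 = 74, a_1 = floor((37 + 37)/74) = 1.
  m_2 = 74*1 - 37 = 37, d_2 = (1443 - 37^2)/74 = 74/74 = 1, a_2 = floor((37 + 37)/1) = 74.
  m_3 = 1*74 - 37 = 37, d_3 = (1443 - 37^2)/1 = 74/1 = 74: (m_3, d_3) = (m_1, d_1) = (37, 74), so from here the quotients repeat a_1, a_2; the period length is 2.
Hence the expansion of sqrt(1443) is a_0 = 37 followed by the repeating block 1, 74 (period 2).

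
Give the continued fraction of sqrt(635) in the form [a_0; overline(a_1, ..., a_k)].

Write x_i = (sqrt(635) + m_i)/d_i with (m_0, d_0) = (0, 1). a_0 = floor(sqrt(635)) = 25, since 25^2 = 625 <= 635 < 676 = 26^2.
Iterate m_{i+1} = d_i*a_i - m_i, d_{i+1} = (635 - m_{i+1}^2)/d_i, a_{i+1} = floor((a_0 + m_{i+1})/d_{i+1}):
  m_1 = 1*25 - 0 = 25, d_1 = (635 - 25^2)/1 = 10/1 = 10, a_1 = floor((25 + 25)/10) = 5.
  m_2 = 10*5 - 25 = 25, d_2 = (635 - 25^2)/10 = 10/10 = 1, a_2 = floor((25 + 25)/1) = 50.
  m_3 = 1*50 - 25 = 25, d_3 = (635 - 25^2)/1 = 10/1 = 10: (m_3, d_3) = (m_1, d_1) = (25, 10), so from here the quotients repeat a_1, a_2; the period length is 2.
Hence the expansion of sqrt(635) is a_0 = 25 followed by the repeating block 5, 50 (period 2).

[25; overline(5, 50)]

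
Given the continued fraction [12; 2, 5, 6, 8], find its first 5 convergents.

Using the convergent recurrence p_i = a_i*p_{i-1} + p_{i-2}, q_i = a_i*q_{i-1} + q_{i-2} with p_{-2}=0, p_{-1}=1, q_{-2}=1, q_{-1}=0:
  i=0: a_0=12, p_0 = 12*1 + 0 = 12, q_0 = 12*0 + 1 = 1.
  i=1: a_1=2, p_1 = 2*12 + 1 = 25, q_1 = 2*1 + 0 = 2.
  i=2: a_2=5, p_2 = 5*25 + 12 = 137, q_2 = 5*2 + 1 = 11.
  i=3: a_3=6, p_3 = 6*137 + 25 = 847, q_3 = 6*11 + 2 = 68.
  i=4: a_4=8, p_4 = 8*847 + 137 = 6913, q_4 = 8*68 + 11 = 555.

12/1, 25/2, 137/11, 847/68, 6913/555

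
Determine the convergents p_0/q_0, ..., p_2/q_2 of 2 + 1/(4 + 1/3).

Using the convergent recurrence p_i = a_i*p_{i-1} + p_{i-2}, q_i = a_i*q_{i-1} + q_{i-2} with p_{-2}=0, p_{-1}=1, q_{-2}=1, q_{-1}=0:
  i=0: a_0=2, p_0 = 2*1 + 0 = 2, q_0 = 2*0 + 1 = 1.
  i=1: a_1=4, p_1 = 4*2 + 1 = 9, q_1 = 4*1 + 0 = 4.
  i=2: a_2=3, p_2 = 3*9 + 2 = 29, q_2 = 3*4 + 1 = 13.

2/1, 9/4, 29/13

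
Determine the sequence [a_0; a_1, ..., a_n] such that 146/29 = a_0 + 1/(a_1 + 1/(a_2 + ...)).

[5; 29]

Run the Euclidean algorithm on 146 and 29; the successive quotients are the partial quotients a_0, a_1, ... (each step inverts the fractional part left over by the previous one):
  146 = 5*29 + 1, so a_0 = 5.
  29 = 29*1 + 0, so a_1 = 29.
The remainder reaches 0 after 2 divisions, so the expansion has 2 partial quotients, read off in order.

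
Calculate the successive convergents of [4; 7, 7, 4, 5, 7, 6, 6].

4/1, 29/7, 207/50, 857/207, 4492/1085, 32301/7802, 198298/47897, 1222089/295184

Using the convergent recurrence p_i = a_i*p_{i-1} + p_{i-2}, q_i = a_i*q_{i-1} + q_{i-2} with p_{-2}=0, p_{-1}=1, q_{-2}=1, q_{-1}=0:
  i=0: a_0=4, p_0 = 4*1 + 0 = 4, q_0 = 4*0 + 1 = 1.
  i=1: a_1=7, p_1 = 7*4 + 1 = 29, q_1 = 7*1 + 0 = 7.
  i=2: a_2=7, p_2 = 7*29 + 4 = 207, q_2 = 7*7 + 1 = 50.
  i=3: a_3=4, p_3 = 4*207 + 29 = 857, q_3 = 4*50 + 7 = 207.
  i=4: a_4=5, p_4 = 5*857 + 207 = 4492, q_4 = 5*207 + 50 = 1085.
  i=5: a_5=7, p_5 = 7*4492 + 857 = 32301, q_5 = 7*1085 + 207 = 7802.
  i=6: a_6=6, p_6 = 6*32301 + 4492 = 198298, q_6 = 6*7802 + 1085 = 47897.
  i=7: a_7=6, p_7 = 6*198298 + 32301 = 1222089, q_7 = 6*47897 + 7802 = 295184.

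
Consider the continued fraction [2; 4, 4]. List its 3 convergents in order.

2/1, 9/4, 38/17

Using the convergent recurrence p_i = a_i*p_{i-1} + p_{i-2}, q_i = a_i*q_{i-1} + q_{i-2} with p_{-2}=0, p_{-1}=1, q_{-2}=1, q_{-1}=0:
  i=0: a_0=2, p_0 = 2*1 + 0 = 2, q_0 = 2*0 + 1 = 1.
  i=1: a_1=4, p_1 = 4*2 + 1 = 9, q_1 = 4*1 + 0 = 4.
  i=2: a_2=4, p_2 = 4*9 + 2 = 38, q_2 = 4*4 + 1 = 17.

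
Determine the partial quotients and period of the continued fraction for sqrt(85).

Write x_i = (sqrt(85) + m_i)/d_i with (m_0, d_0) = (0, 1). a_0 = floor(sqrt(85)) = 9, since 9^2 = 81 <= 85 < 100 = 10^2.
Iterate m_{i+1} = d_i*a_i - m_i, d_{i+1} = (85 - m_{i+1}^2)/d_i, a_{i+1} = floor((a_0 + m_{i+1})/d_{i+1}):
  m_1 = 1*9 - 0 = 9, d_1 = (85 - 9^2)/1 = 4/1 = 4, a_1 = floor((9 + 9)/4) = 4.
  m_2 = 4*4 - 9 = 7, d_2 = (85 - 7^2)/4 = 36/4 = 9, a_2 = floor((9 + 7)/9) = 1.
  m_3 = 9*1 - 7 = 2, d_3 = (85 - 2^2)/9 = 81/9 = 9, a_3 = floor((9 + 2)/9) = 1.
  m_4 = 9*1 - 2 = 7, d_4 = (85 - 7^2)/9 = 36/9 = 4, a_4 = floor((9 + 7)/4) = 4.
  m_5 = 4*4 - 7 = 9, d_5 = (85 - 9^2)/4 = 4/4 = 1, a_5 = floor((9 + 9)/1) = 18.
  m_6 = 1*18 - 9 = 9, d_6 = (85 - 9^2)/1 = 4/1 = 4: (m_6, d_6) = (m_1, d_1) = (9, 4), so from here the quotients repeat a_1, ..., a_5; the period length is 5.
Hence the expansion of sqrt(85) is a_0 = 9 followed by the repeating block 4, 1, 1, 4, 18 (period 5).

[9; (4, 1, 1, 4, 18)]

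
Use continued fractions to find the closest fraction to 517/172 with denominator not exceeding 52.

3/1

Expand x = 517/172 as a continued fraction with the Euclidean algorithm:
  517 = 3*172 + 1, so a_0 = 3.
  172 = 172*1 + 0, so a_1 = 172.
so x = [3; 172].
Convergents (p_i = a_i*p_{i-1} + p_{i-2}, q_i = a_i*q_{i-1} + q_{i-2} with p_{-2}=0, p_{-1}=1, q_{-2}=1, q_{-1}=0), until the denominator exceeds 52:
  i=0: a_0=3, p_0 = 3*1 + 0 = 3, q_0 = 3*0 + 1 = 1.
  i=1: a_1=172, p_1 = 172*3 + 1 = 517, q_1 = 172*1 + 0 = 172.
q_1 = 172 > 52, so the last convergent with denominator <= 52 is p_0/q_0 = 3/1.
The closest fraction with denominator <= 52 is either p_0/q_0 or the intermediate fraction (k*p_0 + p_{-1})/(k*q_0 + q_{-1}) with the largest k >= 1 whose denominator stays <= 52; these approach x as k grows, and every other convergent or intermediate fraction in range is farther away.
Largest k: floor((52 - q_{-1})/q_0) = floor((52 - 0)/1) = 52 (using the seeds p_{-1} = 1, q_{-1} = 0).
That gives (52*3 + 1)/(52*1 + 0) = 157/52.
Compare the errors: |x - 3/1| = |517*1 - 3*172|/(172*1) = 1/172, and |x - 157/52| = |517*52 - 157*172|/(172*52) = 120/8944.
Cross-multiplying, 1*8944 = 8944 < 20640 = 120*172, so 1/172 is smaller: the convergent 3/1 is closer to x than 157/52.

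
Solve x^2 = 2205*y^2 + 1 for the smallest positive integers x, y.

First expand sqrt(2205) as a continued fraction. With x_i = (sqrt(2205) + m_i)/d_i and (m_0, d_0) = (0, 1): a_0 = floor(sqrt(2205)) = 46, since 46^2 = 2116 <= 2205 < 2209 = 47^2.
Iterate m_{i+1} = d_i*a_i - m_i, d_{i+1} = (2205 - m_{i+1}^2)/d_i, a_{i+1} = floor((a_0 + m_{i+1})/d_{i+1}):
  m_1 = 1*46 - 0 = 46, d_1 = (2205 - 46^2)/1 = 89/1 = 89, a_1 = floor((46 + 46)/89) = 1.
  m_2 = 89*1 - 46 = 43, d_2 = (2205 - 43^2)/89 = 356/89 = 4, a_2 = floor((46 + 43)/4) = 22.
  m_3 = 4*22 - 43 = 45, d_3 = (2205 - 45^2)/4 = 180/4 = 45, a_3 = floor((46 + 45)/45) = 2.
  m_4 = 45*2 - 45 = 45, d_4 = (2205 - 45^2)/45 = 180/45 = 4, a_4 = floor((46 + 45)/4) = 22.
  m_5 = 4*22 - 45 = 43, d_5 = (2205 - 43^2)/4 = 356/4 = 89, a_5 = floor((46 + 43)/89) = 1.
  m_6 = 89*1 - 43 = 46, d_6 = (2205 - 46^2)/89 = 89/89 = 1, a_6 = floor((46 + 46)/1) = 92.
  m_7 = 1*92 - 46 = 46, d_7 = (2205 - 46^2)/1 = 89/1 = 89: (m_7, d_7) = (m_1, d_1) = (46, 89), so from here the quotients repeat a_1, ..., a_6; the period length is 6.
So sqrt(2205) = [46; (1, 22, 2, 22, 1, 92)] with period length k = 6.
k is even, so the fundamental solution of x^2 - 2205y^2 = 1 is (p_{k-1}, q_{k-1}) = (p_5, q_5); compute convergents through index 5.
Convergents (p_i = a_i*p_{i-1} + p_{i-2}, q_i = a_i*q_{i-1} + q_{i-2} with p_{-2}=0, p_{-1}=1, q_{-2}=1, q_{-1}=0):
  i=0: a_0=46, p_0 = 46*1 + 0 = 46, q_0 = 46*0 + 1 = 1.
  i=1: a_1=1, p_1 = 1*46 + 1 = 47, q_1 = 1*1 + 0 = 1.
  i=2: a_2=22, p_2 = 22*47 + 46 = 1080, q_2 = 22*1 + 1 = 23.
  i=3: a_3=2, p_3 = 2*1080 + 47 = 2207, q_3 = 2*23 + 1 = 47.
  i=4: a_4=22, p_4 = 22*2207 + 1080 = 49634, q_4 = 22*47 + 23 = 1057.
  i=5: a_5=1, p_5 = 1*49634 + 2207 = 51841, q_5 = 1*1057 + 47 = 1104.
Check: 51841^2 - 2205*1104^2 = 2687489281 - 2687489280 = 1, so (x, y) = (51841, 1104) solves the equation, and by the theorem it is the least positive solution.

(x, y) = (51841, 1104)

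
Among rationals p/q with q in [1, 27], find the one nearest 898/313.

66/23

Expand x = 898/313 as a continued fraction with the Euclidean algorithm:
  898 = 2*313 + 272, so a_0 = 2.
  313 = 1*272 + 41, so a_1 = 1.
  272 = 6*41 + 26, so a_2 = 6.
  41 = 1*26 + 15, so a_3 = 1.
  26 = 1*15 + 11, so a_4 = 1.
  15 = 1*11 + 4, so a_5 = 1.
  11 = 2*4 + 3, so a_6 = 2.
  4 = 1*3 + 1, so a_7 = 1.
  3 = 3*1 + 0, so a_8 = 3.
so x = [2; 1, 6, 1, 1, 1, 2, 1, 3].
Convergents (p_i = a_i*p_{i-1} + p_{i-2}, q_i = a_i*q_{i-1} + q_{i-2} with p_{-2}=0, p_{-1}=1, q_{-2}=1, q_{-1}=0), until the denominator exceeds 27:
  i=0: a_0=2, p_0 = 2*1 + 0 = 2, q_0 = 2*0 + 1 = 1.
  i=1: a_1=1, p_1 = 1*2 + 1 = 3, q_1 = 1*1 + 0 = 1.
  i=2: a_2=6, p_2 = 6*3 + 2 = 20, q_2 = 6*1 + 1 = 7.
  i=3: a_3=1, p_3 = 1*20 + 3 = 23, q_3 = 1*7 + 1 = 8.
  i=4: a_4=1, p_4 = 1*23 + 20 = 43, q_4 = 1*8 + 7 = 15.
  i=5: a_5=1, p_5 = 1*43 + 23 = 66, q_5 = 1*15 + 8 = 23.
  i=6: a_6=2, p_6 = 2*66 + 43 = 175, q_6 = 2*23 + 15 = 61.
q_6 = 61 > 27, so the last convergent with denominator <= 27 is p_5/q_5 = 66/23.
The closest fraction with denominator <= 27 is either p_5/q_5 or the intermediate fraction (k*p_5 + p_4)/(k*q_5 + q_4) with the largest k >= 1 whose denominator stays <= 27; these approach x as k grows, and every other convergent or intermediate fraction in range is farther away.
Largest k: floor((27 - q_4)/q_5) = floor((27 - 15)/23) = 0.
Since k = 0, no intermediate fraction beyond p_5/q_5 has denominator <= 27, so the convergent 66/23 is the closest (its error is |898*23 - 66*313|/(313*23) = 4/7199).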